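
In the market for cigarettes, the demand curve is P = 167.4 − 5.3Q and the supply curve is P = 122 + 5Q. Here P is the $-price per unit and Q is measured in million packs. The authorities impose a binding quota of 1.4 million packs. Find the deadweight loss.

$46.59 million

Competitive equilibrium: 167.4 − 5.3Q = 122 + 5Q → Q* = 4.4078, P* = 144.0388.
At Q = 1.4: demand price = 167.4 − 5.3·1.4 = 159.98; supply price = 122 + 5·1.4 = 129.
ΔQ = 4.4078 − 1.4 = 3.0078; wedge = 159.98 − 129 = 30.98.
Welfare loss = ½ × 3.0078 × 30.98 = $46.59 million.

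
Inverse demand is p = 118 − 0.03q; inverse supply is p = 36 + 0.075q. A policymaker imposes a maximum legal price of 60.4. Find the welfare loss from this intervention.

10898.41

Competitive equilibrium: 118 − 0.03q = 36 + 0.075q → q* = 780.9524, p* = 94.5714.
At the ceiling p = 60.4, quantity supplied = (60.4 − 36)/0.075 = 325.3333.
Willingness to pay at q' = 325.3333: 118 − 0.03·325.3333 = 108.24.
Δq = 780.9524 − 325.3333 = 455.6191; wedge = 108.24 − 60.4 = 47.84.
DWL = ½ × 455.6191 × 47.84 = 10898.41.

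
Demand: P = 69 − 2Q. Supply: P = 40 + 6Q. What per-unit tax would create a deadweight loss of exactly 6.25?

10

Competitive equilibrium: 69 − 2Q = 40 + 6Q → Q* = 3.625, P* = 61.75.
A tax t gives ΔQ = t/8 and wedge t, so DWL = t²/16.
t²/16 = 6.25 → t² = 100 → t = 10.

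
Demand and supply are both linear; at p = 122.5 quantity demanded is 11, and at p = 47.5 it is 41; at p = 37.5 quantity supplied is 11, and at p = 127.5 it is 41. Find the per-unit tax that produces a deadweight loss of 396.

66

Demand slope = (47.5 − 122.5)/(41 − 11) = −2.5, so p = 150 − 2.5q.
Supply slope = (127.5 − 37.5)/(41 − 11) = 3, so p = 4.5 + 3q.
Competitive equilibrium: 150 − 2.5q = 4.5 + 3q → q* = 26.4545, p* = 83.8636.
A tax t gives Δq = t/5.5 and wedge t, so DWL = t²/11.
t²/11 = 396 → t² = 4356 → t = 66.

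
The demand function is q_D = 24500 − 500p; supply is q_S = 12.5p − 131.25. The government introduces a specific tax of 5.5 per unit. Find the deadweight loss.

In inverse form: demand p = 49 − 0.002q, supply p = 10.5 + 0.08q.
Competitive equilibrium: 49 − 0.002q = 10.5 + 0.08q → q* = 469.5122, p* = 48.061.
With the tax, the buyer price exceeds the seller price by 5.5: (49 − 0.002q) − (10.5 + 0.08q) = 5.5 → q' = 402.439.
Δq = 469.5122 − 402.439 = 67.0732; the wedge equals the tax, 5.5.
The triangle = ½ × 67.0732 × 5.5 = 184.45.

184.45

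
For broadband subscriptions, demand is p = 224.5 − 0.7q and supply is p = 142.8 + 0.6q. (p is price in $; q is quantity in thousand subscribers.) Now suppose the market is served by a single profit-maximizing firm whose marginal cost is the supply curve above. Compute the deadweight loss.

$314.49 thousand

Competitive equilibrium: 224.5 − 0.7q = 142.8 + 0.6q → q* = 62.8462, p* = 180.5077.
Marginal revenue: MR = 224.5 − 1.4q. Set MR = MC: 224.5 − 1.4q = 142.8 + 0.6q → q_m = 40.85.
Price p_m = 224.5 − 0.7·40.85 = 195.905; MC(q_m) = 142.8 + 0.6·40.85 = 167.31.
Competitive q* = 62.8462, so Δq = 21.9962; wedge = 195.905 − 167.31 = 28.595.
The triangle = ½ × 21.9962 × 28.595 = $314.49 thousand.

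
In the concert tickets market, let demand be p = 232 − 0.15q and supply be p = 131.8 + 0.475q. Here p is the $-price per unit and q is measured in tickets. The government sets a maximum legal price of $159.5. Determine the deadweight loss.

Competitive equilibrium: 232 − 0.15q = 131.8 + 0.475q → q* = 160.32, p* = 207.952.
At the ceiling p = 159.5, quantity supplied = (159.5 − 131.8)/0.475 = 58.3158.
Willingness to pay at q' = 58.3158: 232 − 0.15·58.3158 = 223.2526.
Δq = 160.32 − 58.3158 = 102.0042; wedge = 223.2526 − 159.5 = 63.7526.
DWL = ½ × 102.0042 × 63.7526 = $3251.52.

$3251.52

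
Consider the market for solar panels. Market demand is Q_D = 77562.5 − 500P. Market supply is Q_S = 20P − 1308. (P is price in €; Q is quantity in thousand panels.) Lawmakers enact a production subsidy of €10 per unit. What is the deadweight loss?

€961.54 thousand

In inverse form: demand P = 155.125 − 0.002Q, supply P = 65.4 + 0.05Q.
Competitive equilibrium: 155.125 − 0.002Q = 65.4 + 0.05Q → Q* = 1725.4808, P* = 151.674.
The subsidy lowers effective supply by 10: P = 55.4 + 0.05Q.
New quantity: 155.125 − 0.002Q = 55.4 + 0.05Q → Q' = 1917.7885.
Overproduction ΔQ = 1917.7885 − 1725.4808 = 192.3077; wedge = subsidy = 10.
Welfare loss = ½ × 192.3077 × 10 = €961.54 thousand.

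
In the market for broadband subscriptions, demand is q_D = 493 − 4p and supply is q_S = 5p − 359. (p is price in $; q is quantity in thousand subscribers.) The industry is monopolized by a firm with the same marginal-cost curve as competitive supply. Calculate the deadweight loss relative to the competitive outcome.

In inverse form: demand p = 123.25 − 0.25q, supply p = 71.8 + 0.2q.
Competitive equilibrium: 123.25 − 0.25q = 71.8 + 0.2q → q* = 114.3333, p* = 94.6667.
Marginal revenue: MR = 123.25 − 0.5q. Set MR = MC: 123.25 − 0.5q = 71.8 + 0.2q → q_m = 73.5.
Price p_m = 123.25 − 0.25·73.5 = 104.875; MC(q_m) = 71.8 + 0.2·73.5 = 86.5.
Competitive q* = 114.3333, so Δq = 40.8333; wedge = 104.875 − 86.5 = 18.375.
The triangle = ½ × 40.8333 × 18.375 = $375.16 thousand.

$375.16 thousand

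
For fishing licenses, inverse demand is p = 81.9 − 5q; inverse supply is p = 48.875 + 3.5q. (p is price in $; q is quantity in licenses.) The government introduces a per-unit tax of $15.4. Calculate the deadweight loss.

$13.95

Competitive equilibrium: 81.9 − 5q = 48.875 + 3.5q → q* = 3.8853, p* = 62.4735.
With the tax, the buyer price exceeds the seller price by 15.4: (81.9 − 5q) − (48.875 + 3.5q) = 15.4 → q' = 2.0735.
Δq = 3.8853 − 2.0735 = 1.8118; the wedge equals the tax, 15.4.
DWL = ½ × 1.8118 × 15.4 = $13.95.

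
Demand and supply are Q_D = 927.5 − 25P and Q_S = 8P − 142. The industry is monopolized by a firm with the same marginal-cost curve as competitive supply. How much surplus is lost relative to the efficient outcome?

In inverse form: demand P = 37.1 − 0.04Q, supply P = 17.75 + 0.125Q.
Competitive equilibrium: 37.1 − 0.04Q = 17.75 + 0.125Q → Q* = 117.2727, P* = 32.4091.
Marginal revenue: MR = 37.1 − 0.08Q. Set MR = MC: 37.1 − 0.08Q = 17.75 + 0.125Q → Q_m = 94.3902.
Price P_m = 37.1 − 0.04·94.3902 = 33.3244; MC(Q_m) = 17.75 + 0.125·94.3902 = 29.5488.
Competitive Q* = 117.2727, so ΔQ = 22.8825; wedge = 33.3244 − 29.5488 = 3.7756.
Deadweight loss = ½ × 22.8825 × 3.7756 = 43.20.

43.20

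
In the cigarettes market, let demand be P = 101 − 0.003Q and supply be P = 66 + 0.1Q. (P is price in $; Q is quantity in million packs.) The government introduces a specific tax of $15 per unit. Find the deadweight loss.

$1092.23 million

Competitive equilibrium: 101 − 0.003Q = 66 + 0.1Q → Q* = 339.8058, P* = 99.9806.
With the tax, the buyer price exceeds the seller price by 15: (101 − 0.003Q) − (66 + 0.1Q) = 15 → Q' = 194.1748.
ΔQ = 339.8058 − 194.1748 = 145.631; the wedge equals the tax, 15.
The triangle = ½ × 145.631 × 15 = $1092.23 million.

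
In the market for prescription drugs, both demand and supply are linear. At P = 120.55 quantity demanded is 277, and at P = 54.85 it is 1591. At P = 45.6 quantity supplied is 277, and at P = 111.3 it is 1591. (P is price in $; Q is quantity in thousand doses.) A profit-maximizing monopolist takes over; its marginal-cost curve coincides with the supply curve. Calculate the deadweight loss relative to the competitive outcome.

$5853.90 thousand

Demand slope = (54.85 − 120.55)/(1591 − 277) = −0.05, so P = 134.4 − 0.05Q.
Supply slope = (111.3 − 45.6)/(1591 − 277) = 0.05, so P = 31.75 + 0.05Q.
Competitive equilibrium: 134.4 − 0.05Q = 31.75 + 0.05Q → Q* = 1026.5, P* = 83.075.
Marginal revenue: MR = 134.4 − 0.1Q. Set MR = MC: 134.4 − 0.1Q = 31.75 + 0.05Q → Q_m = 684.33333.
Price P_m = 134.4 − 0.05·684.33333 = 100.18333; MC(Q_m) = 31.75 + 0.05·684.33333 = 65.96667.
Competitive Q* = 1026.5, so ΔQ = 342.16667; wedge = 100.18333 − 65.96667 = 34.21666.
Deadweight loss = ½ × 342.16667 × 34.21666 = $5853.90 thousand.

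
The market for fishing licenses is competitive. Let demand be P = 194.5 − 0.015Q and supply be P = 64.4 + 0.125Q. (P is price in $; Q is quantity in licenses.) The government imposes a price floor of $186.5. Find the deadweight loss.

Competitive equilibrium: 194.5 − 0.015Q = 64.4 + 0.125Q → Q* = 929.28571, P* = 180.56071.
At the floor P = 186.5, quantity demanded = (194.5 − 186.5)/0.015 = 533.33333.
Sellers' marginal cost at Q' = 533.33333: 64.4 + 0.125·533.33333 = 131.06667.
ΔQ = 929.28571 − 533.33333 = 395.95238; wedge = 186.5 − 131.06667 = 55.43333.
The triangle = ½ × 395.95238 × 55.43333 = $10974.48.

$10974.48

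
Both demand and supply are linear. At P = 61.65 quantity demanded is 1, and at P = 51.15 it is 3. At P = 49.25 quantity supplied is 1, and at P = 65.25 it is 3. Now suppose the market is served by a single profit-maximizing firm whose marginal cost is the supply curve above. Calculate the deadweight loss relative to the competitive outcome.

2

Demand slope = (51.15 − 61.65)/(3 − 1) = −5.25, so P = 66.9 − 5.25Q.
Supply slope = (65.25 − 49.25)/(3 − 1) = 8, so P = 41.25 + 8Q.
Competitive equilibrium: 66.9 − 5.25Q = 41.25 + 8Q → Q* = 1.9358, P* = 56.7368.
Marginal revenue: MR = 66.9 − 10.5Q. Set MR = MC: 66.9 − 10.5Q = 41.25 + 8Q → Q_m = 1.3865.
Price P_m = 66.9 − 5.25·1.3865 = 59.6209; MC(Q_m) = 41.25 + 8·1.3865 = 52.342.
Competitive Q* = 1.9358, so ΔQ = 0.5493; wedge = 59.6209 − 52.342 = 7.2789.
DWL = ½ × 0.5493 × 7.2789 = 2.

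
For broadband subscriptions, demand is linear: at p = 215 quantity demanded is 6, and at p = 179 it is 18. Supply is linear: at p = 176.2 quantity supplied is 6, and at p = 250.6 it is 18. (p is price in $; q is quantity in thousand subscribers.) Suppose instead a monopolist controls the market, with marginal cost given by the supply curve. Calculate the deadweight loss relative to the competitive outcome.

$29.04 thousand

Demand slope = (179 − 215)/(18 − 6) = −3, so p = 233 − 3q.
Supply slope = (250.6 − 176.2)/(18 − 6) = 6.2, so p = 139 + 6.2q.
Competitive equilibrium: 233 − 3q = 139 + 6.2q → q* = 10.2174, p* = 202.3478.
Marginal revenue: MR = 233 − 6q. Set MR = MC: 233 − 6q = 139 + 6.2q → q_m = 7.7049.
Price p_m = 233 − 3·7.7049 = 209.8853; MC(q_m) = 139 + 6.2·7.7049 = 186.7704.
Competitive q* = 10.2174, so Δq = 2.5125; wedge = 209.8853 − 186.7704 = 23.1149.
The triangle = ½ × 2.5125 × 23.1149 = $29.04 thousand.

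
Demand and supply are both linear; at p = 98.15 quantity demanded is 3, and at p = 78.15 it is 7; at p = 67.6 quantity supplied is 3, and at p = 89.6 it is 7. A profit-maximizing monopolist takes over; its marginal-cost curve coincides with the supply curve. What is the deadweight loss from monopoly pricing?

Demand slope = (78.15 − 98.15)/(7 − 3) = −5, so p = 113.15 − 5q.
Supply slope = (89.6 − 67.6)/(7 − 3) = 5.5, so p = 51.1 + 5.5q.
Competitive equilibrium: 113.15 − 5q = 51.1 + 5.5q → q* = 5.9095, p* = 83.6024.
Marginal revenue: MR = 113.15 − 10q. Set MR = MC: 113.15 − 10q = 51.1 + 5.5q → q_m = 4.0032.
Price p_m = 113.15 − 5·4.0032 = 93.134; MC(q_m) = 51.1 + 5.5·4.0032 = 73.1176.
Competitive q* = 5.9095, so Δq = 1.9063; wedge = 93.134 − 73.1176 = 20.0164.
The triangle = ½ × 1.9063 × 20.0164 = 19.08.

19.08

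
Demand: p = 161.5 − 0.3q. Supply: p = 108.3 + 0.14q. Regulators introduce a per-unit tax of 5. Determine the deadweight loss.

Competitive equilibrium: 161.5 − 0.3q = 108.3 + 0.14q → q* = 120.9091, p* = 125.2273.
With the tax, the buyer price exceeds the seller price by 5: (161.5 − 0.3q) − (108.3 + 0.14q) = 5 → q' = 109.5455.
Δq = 120.9091 − 109.5455 = 11.3636; the wedge equals the tax, 5.
Welfare loss = ½ × 11.3636 × 5 = 28.41.

28.41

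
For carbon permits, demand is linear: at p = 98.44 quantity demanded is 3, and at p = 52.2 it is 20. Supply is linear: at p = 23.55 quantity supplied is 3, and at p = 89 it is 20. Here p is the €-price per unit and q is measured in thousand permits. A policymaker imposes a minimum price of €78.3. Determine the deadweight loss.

Demand slope = (52.2 − 98.44)/(20 − 3) = −2.72, so p = 106.6 − 2.72q.
Supply slope = (89 − 23.55)/(20 − 3) = 3.85, so p = 12 + 3.85q.
Competitive equilibrium: 106.6 − 2.72q = 12 + 3.85q → q* = 14.3988, p* = 67.4353.
At the floor p = 78.3, quantity demanded = (106.6 − 78.3)/2.72 = 10.4044.
Sellers' marginal cost at q' = 10.4044: 12 + 3.85·10.4044 = 52.0569.
Δq = 14.3988 − 10.4044 = 3.9944; wedge = 78.3 − 52.0569 = 26.2431.
Deadweight loss = ½ × 3.9944 × 26.2431 = €52.41 thousand.

€52.41 thousand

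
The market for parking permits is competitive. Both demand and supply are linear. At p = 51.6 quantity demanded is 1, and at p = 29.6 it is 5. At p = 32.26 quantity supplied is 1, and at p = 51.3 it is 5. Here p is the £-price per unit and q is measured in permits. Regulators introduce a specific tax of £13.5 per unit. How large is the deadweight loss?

Demand slope = (29.6 − 51.6)/(5 − 1) = −5.5, so p = 57.1 − 5.5q.
Supply slope = (51.3 − 32.26)/(5 − 1) = 4.76, so p = 27.5 + 4.76q.
Competitive equilibrium: 57.1 − 5.5q = 27.5 + 4.76q → q* = 2.885, p* = 41.2326.
With the tax, the buyer price exceeds the seller price by 13.5: (57.1 − 5.5q) − (27.5 + 4.76q) = 13.5 → q' = 1.5692.
Δq = 2.885 − 1.5692 = 1.3158; the wedge equals the tax, 13.5.
Welfare loss = ½ × 1.3158 × 13.5 = £8.88.

£8.88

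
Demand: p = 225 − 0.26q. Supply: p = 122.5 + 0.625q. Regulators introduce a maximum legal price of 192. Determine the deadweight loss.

9.44

Competitive equilibrium: 225 − 0.26q = 122.5 + 0.625q → q* = 115.8192, p* = 194.887.
At the ceiling p = 192, quantity supplied = (192 − 122.5)/0.625 = 111.2.
Willingness to pay at q' = 111.2: 225 − 0.26·111.2 = 196.088.
Δq = 115.8192 − 111.2 = 4.6192; wedge = 196.088 − 192 = 4.088.
The triangle = ½ × 4.6192 × 4.088 = 9.44.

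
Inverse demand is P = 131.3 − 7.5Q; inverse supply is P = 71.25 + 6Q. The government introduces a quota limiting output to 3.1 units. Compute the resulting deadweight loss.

Competitive equilibrium: 131.3 − 7.5Q = 71.25 + 6Q → Q* = 4.4481, P* = 97.9389.
At Q = 3.1: demand price = 131.3 − 7.5·3.1 = 108.05; supply price = 71.25 + 6·3.1 = 89.85.
ΔQ = 4.4481 − 3.1 = 1.3481; wedge = 108.05 − 89.85 = 18.2.
Welfare loss = ½ × 1.3481 × 18.2 = 12.27.

12.27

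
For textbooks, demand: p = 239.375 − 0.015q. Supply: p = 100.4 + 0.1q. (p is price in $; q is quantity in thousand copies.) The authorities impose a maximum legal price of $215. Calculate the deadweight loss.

$224.45 thousand

Competitive equilibrium: 239.375 − 0.015q = 100.4 + 0.1q → q* = 1208.4783, p* = 221.2478.
At the ceiling p = 215, quantity supplied = (215 − 100.4)/0.1 = 1146.
Willingness to pay at q' = 1146: 239.375 − 0.015·1146 = 222.185.
Δq = 1208.4783 − 1146 = 62.4783; wedge = 222.185 − 215 = 7.185.
Welfare loss = ½ × 62.4783 × 7.185 = $224.45 thousand.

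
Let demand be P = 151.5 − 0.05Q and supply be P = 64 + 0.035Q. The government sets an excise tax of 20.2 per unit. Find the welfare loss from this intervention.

2400.24

Competitive equilibrium: 151.5 − 0.05Q = 64 + 0.035Q → Q* = 1029.4118, P* = 100.0294.
With the tax, the buyer price exceeds the seller price by 20.2: (151.5 − 0.05Q) − (64 + 0.035Q) = 20.2 → Q' = 791.7647.
ΔQ = 1029.4118 − 791.7647 = 237.6471; the wedge equals the tax, 20.2.
Deadweight loss = ½ × 237.6471 × 20.2 = 2400.24.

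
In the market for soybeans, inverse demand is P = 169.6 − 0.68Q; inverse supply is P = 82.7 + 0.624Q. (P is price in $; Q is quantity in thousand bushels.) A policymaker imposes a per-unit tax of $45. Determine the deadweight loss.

$776.46 thousand

Competitive equilibrium: 169.6 − 0.68Q = 82.7 + 0.624Q → Q* = 66.6411, P* = 124.284.
With the tax, the buyer price exceeds the seller price by 45: (169.6 − 0.68Q) − (82.7 + 0.624Q) = 45 → Q' = 32.1319.
ΔQ = 66.6411 − 32.1319 = 34.5092; the wedge equals the tax, 45.
Deadweight loss = ½ × 34.5092 × 45 = $776.46 thousand.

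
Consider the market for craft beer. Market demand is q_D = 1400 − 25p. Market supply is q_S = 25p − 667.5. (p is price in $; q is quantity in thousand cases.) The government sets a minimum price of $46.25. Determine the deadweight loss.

$600.25 thousand

In inverse form: demand p = 56 − 0.04q, supply p = 26.7 + 0.04q.
Competitive equilibrium: 56 − 0.04q = 26.7 + 0.04q → q* = 366.25, p* = 41.35.
At the floor p = 46.25, quantity demanded = (56 − 46.25)/0.04 = 243.75.
Sellers' marginal cost at q' = 243.75: 26.7 + 0.04·243.75 = 36.45.
Δq = 366.25 − 243.75 = 122.5; wedge = 46.25 − 36.45 = 9.8.
DWL = ½ × 122.5 × 9.8 = $600.25 thousand.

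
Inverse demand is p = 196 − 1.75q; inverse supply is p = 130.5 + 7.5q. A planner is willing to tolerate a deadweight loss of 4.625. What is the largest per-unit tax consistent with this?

Competitive equilibrium: 196 − 1.75q = 130.5 + 7.5q → q* = 7.0811, p* = 183.6081.
A tax t gives Δq = t/9.25 and wedge t, so DWL = t²/18.5.
t²/18.5 = 4.625 → t² = 85.5625 → t = 9.25.

9.25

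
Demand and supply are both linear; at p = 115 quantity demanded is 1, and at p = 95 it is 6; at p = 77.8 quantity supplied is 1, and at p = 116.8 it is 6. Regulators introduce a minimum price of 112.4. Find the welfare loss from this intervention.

36.95

Demand slope = (95 − 115)/(6 − 1) = −4, so p = 119 − 4q.
Supply slope = (116.8 − 77.8)/(6 − 1) = 7.8, so p = 70 + 7.8q.
Competitive equilibrium: 119 − 4q = 70 + 7.8q → q* = 4.1525, p* = 102.3898.
At the floor p = 112.4, quantity demanded = (119 − 112.4)/4 = 1.65.
Sellers' marginal cost at q' = 1.65: 70 + 7.8·1.65 = 82.87.
Δq = 4.1525 − 1.65 = 2.5025; wedge = 112.4 − 82.87 = 29.53.
The triangle = ½ × 2.5025 × 29.53 = 36.95.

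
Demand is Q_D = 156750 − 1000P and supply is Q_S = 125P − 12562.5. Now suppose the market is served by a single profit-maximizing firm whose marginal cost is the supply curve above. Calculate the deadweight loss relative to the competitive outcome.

1757.81

In inverse form: demand P = 156.75 − 0.001Q, supply P = 100.5 + 0.008Q.
Competitive equilibrium: 156.75 − 0.001Q = 100.5 + 0.008Q → Q* = 6250, P* = 150.5.
Marginal revenue: MR = 156.75 − 0.002Q. Set MR = MC: 156.75 − 0.002Q = 100.5 + 0.008Q → Q_m = 5625.
Price P_m = 156.75 − 0.001·5625 = 151.125; MC(Q_m) = 100.5 + 0.008·5625 = 145.5.
Competitive Q* = 6250, so ΔQ = 625; wedge = 151.125 − 145.5 = 5.625.
Welfare loss = ½ × 625 × 5.625 = 1757.81.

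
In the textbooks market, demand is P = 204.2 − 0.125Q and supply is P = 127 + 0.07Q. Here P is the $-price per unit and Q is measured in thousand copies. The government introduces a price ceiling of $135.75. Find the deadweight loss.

Competitive equilibrium: 204.2 − 0.125Q = 127 + 0.07Q → Q* = 395.8974, P* = 154.7128.
At the ceiling P = 135.75, quantity supplied = (135.75 − 127)/0.07 = 125.
Willingness to pay at Q' = 125: 204.2 − 0.125·125 = 188.575.
ΔQ = 395.8974 − 125 = 270.8974; wedge = 188.575 − 135.75 = 52.825.
DWL = ½ × 270.8974 × 52.825 = $7155.08 thousand.

$7155.08 thousand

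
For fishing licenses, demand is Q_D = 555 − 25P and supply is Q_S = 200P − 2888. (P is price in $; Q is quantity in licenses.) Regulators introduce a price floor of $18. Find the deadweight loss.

$102.35

In inverse form: demand P = 22.2 − 0.04Q, supply P = 14.44 + 0.005Q.
Competitive equilibrium: 22.2 − 0.04Q = 14.44 + 0.005Q → Q* = 172.4444, P* = 15.3022.
At the floor P = 18, quantity demanded = (22.2 − 18)/0.04 = 105.
Sellers' marginal cost at Q' = 105: 14.44 + 0.005·105 = 14.965.
ΔQ = 172.4444 − 105 = 67.4444; wedge = 18 − 14.965 = 3.035.
Welfare loss = ½ × 67.4444 × 3.035 = $102.35.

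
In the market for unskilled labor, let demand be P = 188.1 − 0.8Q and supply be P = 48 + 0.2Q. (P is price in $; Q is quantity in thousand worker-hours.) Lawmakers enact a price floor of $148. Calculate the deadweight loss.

Competitive equilibrium: 188.1 − 0.8Q = 48 + 0.2Q → Q* = 140.1, P* = 76.02.
At the floor P = 148, quantity demanded = (188.1 − 148)/0.8 = 50.125.
Sellers' marginal cost at Q' = 50.125: 48 + 0.2·50.125 = 58.025.
ΔQ = 140.1 − 50.125 = 89.975; wedge = 148 − 58.025 = 89.975.
Welfare loss = ½ × 89.975 × 89.975 = $4047.75 thousand.

$4047.75 thousand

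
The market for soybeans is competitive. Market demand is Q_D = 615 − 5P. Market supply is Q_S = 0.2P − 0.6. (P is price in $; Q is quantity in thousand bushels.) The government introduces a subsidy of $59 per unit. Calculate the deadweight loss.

$334.71 thousand

In inverse form: demand P = 123 − 0.2Q, supply P = 3 + 5Q.
Competitive equilibrium: 123 − 0.2Q = 3 + 5Q → Q* = 23.0769, P* = 118.3846.
The subsidy lowers effective supply by 59: P = 5Q − 56.
New quantity: 123 − 0.2Q = 5Q − 56 → Q' = 34.4231.
Overproduction ΔQ = 34.4231 − 23.0769 = 11.3462; wedge = subsidy = 59.
The triangle = ½ × 11.3462 × 59 = $334.71 thousand.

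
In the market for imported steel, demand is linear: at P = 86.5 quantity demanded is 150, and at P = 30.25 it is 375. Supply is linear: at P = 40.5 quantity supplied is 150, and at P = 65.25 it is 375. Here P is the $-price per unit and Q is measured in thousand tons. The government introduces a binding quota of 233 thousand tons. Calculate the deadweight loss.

$360.91 thousand

Demand slope = (30.25 − 86.5)/(375 − 150) = −0.25, so P = 124 − 0.25Q.
Supply slope = (65.25 − 40.5)/(375 − 150) = 0.11, so P = 24 + 0.11Q.
Competitive equilibrium: 124 − 0.25Q = 24 + 0.11Q → Q* = 277.7778, P* = 54.5556.
At Q = 233: demand price = 124 − 0.25·233 = 65.75; supply price = 24 + 0.11·233 = 49.63.
ΔQ = 277.7778 − 233 = 44.7778; wedge = 65.75 − 49.63 = 16.12.
The triangle = ½ × 44.7778 × 16.12 = $360.91 thousand.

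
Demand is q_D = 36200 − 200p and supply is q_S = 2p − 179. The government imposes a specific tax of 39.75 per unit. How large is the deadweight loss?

In inverse form: demand p = 181 − 0.005q, supply p = 89.5 + 0.5q.
Competitive equilibrium: 181 − 0.005q = 89.5 + 0.5q → q* = 181.1881, p* = 180.0941.
With the tax, the buyer price exceeds the seller price by 39.75: (181 − 0.005q) − (89.5 + 0.5q) = 39.75 → q' = 102.4752.
Δq = 181.1881 − 102.4752 = 78.7129; the wedge equals the tax, 39.75.
DWL = ½ × 78.7129 × 39.75 = 1564.42.

1564.42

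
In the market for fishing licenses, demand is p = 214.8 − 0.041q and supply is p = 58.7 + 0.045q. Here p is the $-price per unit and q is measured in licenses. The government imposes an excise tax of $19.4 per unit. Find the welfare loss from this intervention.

$2188.14

Competitive equilibrium: 214.8 − 0.041q = 58.7 + 0.045q → q* = 1815.1163, p* = 140.3802.
With the tax, the buyer price exceeds the seller price by 19.4: (214.8 − 0.041q) − (58.7 + 0.045q) = 19.4 → q' = 1589.5349.
Δq = 1815.1163 − 1589.5349 = 225.5814; the wedge equals the tax, 19.4.
The triangle = ½ × 225.5814 × 19.4 = $2188.14.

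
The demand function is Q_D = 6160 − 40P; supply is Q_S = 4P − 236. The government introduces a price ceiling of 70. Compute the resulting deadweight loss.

12495.29

In inverse form: demand P = 154 − 0.025Q, supply P = 59 + 0.25Q.
Competitive equilibrium: 154 − 0.025Q = 59 + 0.25Q → Q* = 345.4545, P* = 145.3636.
At the ceiling P = 70, quantity supplied = (70 − 59)/0.25 = 44.
Willingness to pay at Q' = 44: 154 − 0.025·44 = 152.9.
ΔQ = 345.4545 − 44 = 301.4545; wedge = 152.9 − 70 = 82.9.
Deadweight loss = ½ × 301.4545 × 82.9 = 12495.29.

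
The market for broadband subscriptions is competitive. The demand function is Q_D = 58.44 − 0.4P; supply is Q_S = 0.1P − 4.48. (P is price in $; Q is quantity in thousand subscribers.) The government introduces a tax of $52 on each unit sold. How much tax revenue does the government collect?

In inverse form: demand P = 146.1 − 2.5Q, supply P = 44.8 + 10Q.
Competitive equilibrium: 146.1 − 2.5Q = 44.8 + 10Q → Q* = 8.104, P* = 125.84.
With the tax, the buyer price exceeds the seller price by 52: (146.1 − 2.5Q) − (44.8 + 10Q) = 52 → Q' = 3.944.
Tax revenue = 52 × 3.944 = $205.088 thousand.

$205.088 thousand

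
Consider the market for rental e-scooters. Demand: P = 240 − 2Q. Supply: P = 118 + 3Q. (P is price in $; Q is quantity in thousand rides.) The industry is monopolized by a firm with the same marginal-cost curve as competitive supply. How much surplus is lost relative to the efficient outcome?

$121.50 thousand

Competitive equilibrium: 240 − 2Q = 118 + 3Q → Q* = 24.4, P* = 191.2.
Marginal revenue: MR = 240 − 4Q. Set MR = MC: 240 − 4Q = 118 + 3Q → Q_m = 17.4286.
Price P_m = 240 − 2·17.4286 = 205.1428; MC(Q_m) = 118 + 3·17.4286 = 170.2858.
Competitive Q* = 24.4, so ΔQ = 6.9714; wedge = 205.1428 − 170.2858 = 34.857.
DWL = ½ × 6.9714 × 34.857 = $121.50 thousand.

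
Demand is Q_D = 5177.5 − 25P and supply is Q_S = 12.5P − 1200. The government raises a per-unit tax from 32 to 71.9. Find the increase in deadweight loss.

In inverse form: demand P = 207.1 − 0.04Q, supply P = 96 + 0.08Q.
Competitive equilibrium: 207.1 − 0.04Q = 96 + 0.08Q → Q* = 925.8333, P* = 170.0667.
For a per-unit tax t: ΔQ = t/0.12, so DWL = ½·t·(t/0.12) = t²/0.24.
At t = 32: DWL = 4266.667. At t = 71.9: DWL = 21540.042.
Increase = 21540.042 − 4266.667 = 17273.375.

17273.375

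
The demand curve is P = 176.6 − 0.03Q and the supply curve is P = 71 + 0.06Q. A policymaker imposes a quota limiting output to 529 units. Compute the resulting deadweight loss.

Competitive equilibrium: 176.6 − 0.03Q = 71 + 0.06Q → Q* = 1173.33333, P* = 141.4.
At Q = 529: demand price = 176.6 − 0.03·529 = 160.73; supply price = 71 + 0.06·529 = 102.74.
ΔQ = 1173.33333 − 529 = 644.33333; wedge = 160.73 − 102.74 = 57.99.
DWL = ½ × 644.33333 × 57.99 = 18682.445.

18682.445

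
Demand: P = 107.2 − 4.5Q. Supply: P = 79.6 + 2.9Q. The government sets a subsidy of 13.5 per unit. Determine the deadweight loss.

12.31

Competitive equilibrium: 107.2 − 4.5Q = 79.6 + 2.9Q → Q* = 3.7297, P* = 90.4162.
The subsidy lowers effective supply by 13.5: P = 66.1 + 2.9Q.
New quantity: 107.2 − 4.5Q = 66.1 + 2.9Q → Q' = 5.5541.
Overproduction ΔQ = 5.5541 − 3.7297 = 1.8244; wedge = subsidy = 13.5.
The triangle = ½ × 1.8244 × 13.5 = 12.31.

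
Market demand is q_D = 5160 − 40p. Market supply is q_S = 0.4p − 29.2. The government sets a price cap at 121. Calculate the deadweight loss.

11.20

In inverse form: demand p = 129 − 0.025q, supply p = 73 + 2.5q.
Competitive equilibrium: 129 − 0.025q = 73 + 2.5q → q* = 22.1782, p* = 128.4455.
At the ceiling p = 121, quantity supplied = (121 − 73)/2.5 = 19.2.
Willingness to pay at q' = 19.2: 129 − 0.025·19.2 = 128.52.
Δq = 22.1782 − 19.2 = 2.9782; wedge = 128.52 − 121 = 7.52.
The triangle = ½ × 2.9782 × 7.52 = 11.20.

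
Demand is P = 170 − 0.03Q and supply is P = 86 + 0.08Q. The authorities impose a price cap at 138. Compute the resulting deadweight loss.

710.23

Competitive equilibrium: 170 − 0.03Q = 86 + 0.08Q → Q* = 763.6364, P* = 147.0909.
At the ceiling P = 138, quantity supplied = (138 − 86)/0.08 = 650.
Willingness to pay at Q' = 650: 170 − 0.03·650 = 150.5.
ΔQ = 763.6364 − 650 = 113.6364; wedge = 150.5 − 138 = 12.5.
Welfare loss = ½ × 113.6364 × 12.5 = 710.23.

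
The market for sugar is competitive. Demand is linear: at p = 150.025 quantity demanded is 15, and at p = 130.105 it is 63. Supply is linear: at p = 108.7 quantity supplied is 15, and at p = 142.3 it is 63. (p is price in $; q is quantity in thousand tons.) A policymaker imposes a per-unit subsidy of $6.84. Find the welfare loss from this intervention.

$20.98 thousand

Demand slope = (130.105 − 150.025)/(63 − 15) = −0.415, so p = 156.25 − 0.415q.
Supply slope = (142.3 − 108.7)/(63 − 15) = 0.7, so p = 98.2 + 0.7q.
Competitive equilibrium: 156.25 − 0.415q = 98.2 + 0.7q → q* = 52.0628, p* = 134.6439.
The subsidy lowers effective supply by 6.84: p = 91.36 + 0.7q.
New quantity: 156.25 − 0.415q = 91.36 + 0.7q → q' = 58.1973.
Overproduction Δq = 58.1973 − 52.0628 = 6.1345; wedge = subsidy = 6.84.
DWL = ½ × 6.1345 × 6.84 = $20.98 thousand.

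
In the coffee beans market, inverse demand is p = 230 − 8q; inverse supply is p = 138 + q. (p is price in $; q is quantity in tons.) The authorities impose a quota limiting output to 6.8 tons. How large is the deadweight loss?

Competitive equilibrium: 230 − 8q = 138 + q → q* = 10.2222, p* = 148.2222.
At q = 6.8: demand price = 230 − 8·6.8 = 175.6; supply price = 138 + 1·6.8 = 144.8.
Δq = 10.2222 − 6.8 = 3.4222; wedge = 175.6 − 144.8 = 30.8.
The triangle = ½ × 3.4222 × 30.8 = $52.70.

$52.70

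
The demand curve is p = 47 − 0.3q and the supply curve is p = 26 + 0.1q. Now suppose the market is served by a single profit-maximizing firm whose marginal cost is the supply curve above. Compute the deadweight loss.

Competitive equilibrium: 47 − 0.3q = 26 + 0.1q → q* = 52.5, p* = 31.25.
Marginal revenue: MR = 47 − 0.6q. Set MR = MC: 47 − 0.6q = 26 + 0.1q → q_m = 30.
Price p_m = 47 − 0.3·30 = 38; MC(q_m) = 26 + 0.1·30 = 29.
Competitive q* = 52.5, so Δq = 22.5; wedge = 38 − 29 = 9.
Welfare loss = ½ × 22.5 × 9 = 101.25.

101.25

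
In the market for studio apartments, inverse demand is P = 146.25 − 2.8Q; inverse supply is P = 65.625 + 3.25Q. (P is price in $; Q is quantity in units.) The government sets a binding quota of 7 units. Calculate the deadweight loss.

Competitive equilibrium: 146.25 − 2.8Q = 65.625 + 3.25Q → Q* = 13.3264, P* = 108.936.
At Q = 7: demand price = 146.25 − 2.8·7 = 126.65; supply price = 65.625 + 3.25·7 = 88.375.
ΔQ = 13.3264 − 7 = 6.3264; wedge = 126.65 − 88.375 = 38.275.
Welfare loss = ½ × 6.3264 × 38.275 = $121.07.

$121.07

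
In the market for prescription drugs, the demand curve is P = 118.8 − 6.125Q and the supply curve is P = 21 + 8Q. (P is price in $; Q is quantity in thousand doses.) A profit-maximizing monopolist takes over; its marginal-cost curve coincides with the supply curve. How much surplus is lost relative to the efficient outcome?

Competitive equilibrium: 118.8 − 6.125Q = 21 + 8Q → Q* = 6.9239, P* = 76.3912.
Marginal revenue: MR = 118.8 − 12.25Q. Set MR = MC: 118.8 − 12.25Q = 21 + 8Q → Q_m = 4.8296.
Price P_m = 118.8 − 6.125·4.8296 = 89.2187; MC(Q_m) = 21 + 8·4.8296 = 59.6368.
Competitive Q* = 6.9239, so ΔQ = 2.0943; wedge = 89.2187 − 59.6368 = 29.5819.
Deadweight loss = ½ × 2.0943 × 29.5819 = $30.98 thousand.

$30.98 thousand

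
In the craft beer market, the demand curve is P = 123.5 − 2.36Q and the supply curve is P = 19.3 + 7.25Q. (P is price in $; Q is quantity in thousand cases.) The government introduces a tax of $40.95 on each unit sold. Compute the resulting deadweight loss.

Competitive equilibrium: 123.5 − 2.36Q = 19.3 + 7.25Q → Q* = 10.8429, P* = 97.9108.
With the tax, the buyer price exceeds the seller price by 40.95: (123.5 − 2.36Q) − (19.3 + 7.25Q) = 40.95 → Q' = 6.5817.
ΔQ = 10.8429 − 6.5817 = 4.2612; the wedge equals the tax, 40.95.
Deadweight loss = ½ × 4.2612 × 40.95 = $87.25 thousand.

$87.25 thousand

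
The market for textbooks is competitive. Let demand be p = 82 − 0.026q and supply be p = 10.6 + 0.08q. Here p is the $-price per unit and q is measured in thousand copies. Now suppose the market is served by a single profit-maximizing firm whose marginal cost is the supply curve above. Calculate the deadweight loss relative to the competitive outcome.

Competitive equilibrium: 82 − 0.026q = 10.6 + 0.08q → q* = 673.58491, p* = 64.48679.
Marginal revenue: MR = 82 − 0.052q. Set MR = MC: 82 − 0.052q = 10.6 + 0.08q → q_m = 540.90909.
Price p_m = 82 − 0.026·540.90909 = 67.93636; MC(q_m) = 10.6 + 0.08·540.90909 = 53.87273.
Competitive q* = 673.58491, so Δq = 132.67582; wedge = 67.93636 − 53.87273 = 14.06363.
The triangle = ½ × 132.67582 × 14.06363 = $932.95 thousand.

$932.95 thousand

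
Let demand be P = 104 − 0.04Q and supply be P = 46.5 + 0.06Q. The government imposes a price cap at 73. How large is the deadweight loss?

888.89

Competitive equilibrium: 104 − 0.04Q = 46.5 + 0.06Q → Q* = 575, P* = 81.
At the ceiling P = 73, quantity supplied = (73 − 46.5)/0.06 = 441.6667.
Willingness to pay at Q' = 441.6667: 104 − 0.04·441.6667 = 86.3333.
ΔQ = 575 − 441.6667 = 133.3333; wedge = 86.3333 − 73 = 13.3333.
Deadweight loss = ½ × 133.3333 × 13.3333 = 888.89.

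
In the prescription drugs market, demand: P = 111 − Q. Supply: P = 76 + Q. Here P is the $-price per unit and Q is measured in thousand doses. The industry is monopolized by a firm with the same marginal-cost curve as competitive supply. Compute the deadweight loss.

Competitive equilibrium: 111 − Q = 76 + Q → Q* = 17.5, P* = 93.5.
Marginal revenue: MR = 111 − 2Q. Set MR = MC: 111 − 2Q = 76 + Q → Q_m = 11.6667.
Price P_m = 111 − 1·11.6667 = 99.3333; MC(Q_m) = 76 + 1·11.6667 = 87.6667.
Competitive Q* = 17.5, so ΔQ = 5.8333; wedge = 99.3333 − 87.6667 = 11.6666.
Welfare loss = ½ × 5.8333 × 11.6666 = $34.03 thousand.

$34.03 thousand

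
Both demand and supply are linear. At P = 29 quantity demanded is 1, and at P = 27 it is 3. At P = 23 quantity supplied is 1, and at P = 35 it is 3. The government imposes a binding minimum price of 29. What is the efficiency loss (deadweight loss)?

2.57

Demand slope = (27 − 29)/(3 − 1) = −1, so P = 30 − Q.
Supply slope = (35 − 23)/(3 − 1) = 6, so P = 17 + 6Q.
Competitive equilibrium: 30 − Q = 17 + 6Q → Q* = 1.8571, P* = 28.1429.
At the floor P = 29, quantity demanded = (30 − 29)/1 = 1.
Sellers' marginal cost at Q' = 1: 17 + 6·1 = 23.
ΔQ = 1.8571 − 1 = 0.8571; wedge = 29 − 23 = 6.
Deadweight loss = ½ × 0.8571 × 6 = 2.57.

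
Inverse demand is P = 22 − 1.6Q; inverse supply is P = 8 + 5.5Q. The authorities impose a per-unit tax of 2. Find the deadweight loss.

Competitive equilibrium: 22 − 1.6Q = 8 + 5.5Q → Q* = 1.9718, P* = 18.8451.
With the tax, the buyer price exceeds the seller price by 2: (22 − 1.6Q) − (8 + 5.5Q) = 2 → Q' = 1.6901.
ΔQ = 1.9718 − 1.6901 = 0.2817; the wedge equals the tax, 2.
DWL = ½ × 0.2817 × 2 = 0.28.

0.28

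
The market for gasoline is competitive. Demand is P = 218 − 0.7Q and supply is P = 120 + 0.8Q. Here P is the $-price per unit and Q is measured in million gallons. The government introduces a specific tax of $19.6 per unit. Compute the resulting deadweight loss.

Competitive equilibrium: 218 − 0.7Q = 120 + 0.8Q → Q* = 65.3333, P* = 172.2667.
With the tax, the buyer price exceeds the seller price by 19.6: (218 − 0.7Q) − (120 + 0.8Q) = 19.6 → Q' = 52.2667.
ΔQ = 65.3333 − 52.2667 = 13.0666; the wedge equals the tax, 19.6.
DWL = ½ × 13.0666 × 19.6 = $128.05 million.

$128.05 million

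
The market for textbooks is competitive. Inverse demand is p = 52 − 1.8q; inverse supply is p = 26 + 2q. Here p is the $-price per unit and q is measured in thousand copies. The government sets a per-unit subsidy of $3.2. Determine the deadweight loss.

$1.35 thousand

Competitive equilibrium: 52 − 1.8q = 26 + 2q → q* = 6.8421, p* = 39.6842.
The subsidy lowers effective supply by 3.2: p = 22.8 + 2q.
New quantity: 52 − 1.8q = 22.8 + 2q → q' = 7.6842.
Overproduction Δq = 7.6842 − 6.8421 = 0.8421; wedge = subsidy = 3.2.
Deadweight loss = ½ × 0.8421 × 3.2 = $1.35 thousand.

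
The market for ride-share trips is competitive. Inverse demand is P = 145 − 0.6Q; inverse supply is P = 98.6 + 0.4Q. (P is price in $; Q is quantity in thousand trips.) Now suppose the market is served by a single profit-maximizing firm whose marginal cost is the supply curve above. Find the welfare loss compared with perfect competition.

$151.38 thousand

Competitive equilibrium: 145 − 0.6Q = 98.6 + 0.4Q → Q* = 46.4, P* = 117.16.
Marginal revenue: MR = 145 − 1.2Q. Set MR = MC: 145 − 1.2Q = 98.6 + 0.4Q → Q_m = 29.
Price P_m = 145 − 0.6·29 = 127.6; MC(Q_m) = 98.6 + 0.4·29 = 110.2.
Competitive Q* = 46.4, so ΔQ = 17.4; wedge = 127.6 − 110.2 = 17.4.
DWL = ½ × 17.4 × 17.4 = $151.38 thousand.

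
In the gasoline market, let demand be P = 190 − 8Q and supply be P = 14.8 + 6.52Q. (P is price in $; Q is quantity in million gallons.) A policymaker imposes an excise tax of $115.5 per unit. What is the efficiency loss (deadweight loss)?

$459.375 million

Competitive equilibrium: 190 − 8Q = 14.8 + 6.52Q → Q* = 12.06612, P* = 93.47107.
With the tax, the buyer price exceeds the seller price by 115.5: (190 − 8Q) − (14.8 + 6.52Q) = 115.5 → Q' = 4.11157.
ΔQ = 12.06612 − 4.11157 = 7.95455; the wedge equals the tax, 115.5.
The triangle = ½ × 7.95455 × 115.5 = $459.375 million.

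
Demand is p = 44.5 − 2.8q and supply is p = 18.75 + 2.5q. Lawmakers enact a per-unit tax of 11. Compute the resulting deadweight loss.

11.42

Competitive equilibrium: 44.5 − 2.8q = 18.75 + 2.5q → q* = 4.8585, p* = 30.8962.
With the tax, the buyer price exceeds the seller price by 11: (44.5 − 2.8q) − (18.75 + 2.5q) = 11 → q' = 2.783.
Δq = 4.8585 − 2.783 = 2.0755; the wedge equals the tax, 11.
Welfare loss = ½ × 2.0755 × 11 = 11.42.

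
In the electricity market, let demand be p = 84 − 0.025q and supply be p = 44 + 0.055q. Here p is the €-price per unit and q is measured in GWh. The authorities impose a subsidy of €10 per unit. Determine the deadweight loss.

€625

Competitive equilibrium: 84 − 0.025q = 44 + 0.055q → q* = 500, p* = 71.5.
The subsidy lowers effective supply by 10: p = 34 + 0.055q.
New quantity: 84 − 0.025q = 34 + 0.055q → q' = 625.
Overproduction Δq = 625 − 500 = 125; wedge = subsidy = 10.
The triangle = ½ × 125 × 10 = €625.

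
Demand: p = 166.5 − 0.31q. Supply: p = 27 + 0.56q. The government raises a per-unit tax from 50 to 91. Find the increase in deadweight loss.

3322.41

Competitive equilibrium: 166.5 − 0.31q = 27 + 0.56q → q* = 160.3448, p* = 116.7931.
For a per-unit tax t: Δq = t/0.87, so DWL = ½·t·(t/0.87) = t²/1.74.
At t = 50: DWL = 1436.782. At t = 91: DWL = 4759.195.
Increase = 4759.195 − 1436.782 = 3322.41.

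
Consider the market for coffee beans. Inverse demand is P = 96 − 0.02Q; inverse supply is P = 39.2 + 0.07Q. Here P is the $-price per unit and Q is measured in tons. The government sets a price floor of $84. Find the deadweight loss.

$43.56

Competitive equilibrium: 96 − 0.02Q = 39.2 + 0.07Q → Q* = 631.1111, P* = 83.3778.
At the floor P = 84, quantity demanded = (96 − 84)/0.02 = 600.
Sellers' marginal cost at Q' = 600: 39.2 + 0.07·600 = 81.2.
ΔQ = 631.1111 − 600 = 31.1111; wedge = 84 − 81.2 = 2.8.
DWL = ½ × 31.1111 × 2.8 = $43.56.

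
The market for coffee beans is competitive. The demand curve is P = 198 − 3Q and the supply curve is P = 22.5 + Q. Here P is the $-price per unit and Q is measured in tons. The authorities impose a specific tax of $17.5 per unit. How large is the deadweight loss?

Competitive equilibrium: 198 − 3Q = 22.5 + Q → Q* = 43.875, P* = 66.375.
With the tax, the buyer price exceeds the seller price by 17.5: (198 − 3Q) − (22.5 + Q) = 17.5 → Q' = 39.5.
ΔQ = 43.875 − 39.5 = 4.375; the wedge equals the tax, 17.5.
DWL = ½ × 4.375 × 17.5 = $38.28.

$38.28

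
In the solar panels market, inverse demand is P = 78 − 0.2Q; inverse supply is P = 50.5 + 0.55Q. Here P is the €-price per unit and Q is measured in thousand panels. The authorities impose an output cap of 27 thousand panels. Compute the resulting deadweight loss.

Competitive equilibrium: 78 − 0.2Q = 50.5 + 0.55Q → Q* = 36.6667, P* = 70.6667.
At Q = 27: demand price = 78 − 0.2·27 = 72.6; supply price = 50.5 + 0.55·27 = 65.35.
ΔQ = 36.6667 − 27 = 9.6667; wedge = 72.6 − 65.35 = 7.25.
Deadweight loss = ½ × 9.6667 × 7.25 = €35.04 thousand.

€35.04 thousand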